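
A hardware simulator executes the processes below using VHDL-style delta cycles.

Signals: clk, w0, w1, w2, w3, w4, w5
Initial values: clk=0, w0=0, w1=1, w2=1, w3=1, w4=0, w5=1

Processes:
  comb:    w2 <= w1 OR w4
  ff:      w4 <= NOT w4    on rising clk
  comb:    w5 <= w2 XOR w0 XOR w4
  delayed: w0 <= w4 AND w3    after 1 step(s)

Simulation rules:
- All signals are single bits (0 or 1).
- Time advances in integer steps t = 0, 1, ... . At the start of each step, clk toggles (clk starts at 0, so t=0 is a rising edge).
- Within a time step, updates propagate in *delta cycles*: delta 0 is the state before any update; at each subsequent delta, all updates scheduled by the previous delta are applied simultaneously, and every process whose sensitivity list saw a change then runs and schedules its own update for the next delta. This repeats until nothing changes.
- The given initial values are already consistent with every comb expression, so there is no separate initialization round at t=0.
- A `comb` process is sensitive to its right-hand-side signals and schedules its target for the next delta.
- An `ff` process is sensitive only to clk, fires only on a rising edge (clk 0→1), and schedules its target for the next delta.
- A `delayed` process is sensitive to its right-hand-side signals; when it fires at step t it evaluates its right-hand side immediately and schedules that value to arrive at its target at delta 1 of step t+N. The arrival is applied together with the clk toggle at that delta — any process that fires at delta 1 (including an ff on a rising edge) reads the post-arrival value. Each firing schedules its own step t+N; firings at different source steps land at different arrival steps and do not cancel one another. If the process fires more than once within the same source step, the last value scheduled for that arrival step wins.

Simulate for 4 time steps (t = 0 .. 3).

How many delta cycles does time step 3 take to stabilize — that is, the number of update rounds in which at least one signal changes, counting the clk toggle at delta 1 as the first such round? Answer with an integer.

2

[bits: clk,w2,w0,w4,w1,w5,w3]
t=0: Δ0=0100111 Δ1=1100111 Δ2=1101111 Δ3=1101101 | 3Δ
t=1: Δ0=1101101 Δ1=0111101 Δ2=0111111 | 2Δ
t=2: Δ0=0111111 Δ1=1111111 Δ2=1110111 Δ3=1110101 | 3Δ
t=3: Δ0=1110101 Δ1=0100101 Δ2=0100111 | 2Δ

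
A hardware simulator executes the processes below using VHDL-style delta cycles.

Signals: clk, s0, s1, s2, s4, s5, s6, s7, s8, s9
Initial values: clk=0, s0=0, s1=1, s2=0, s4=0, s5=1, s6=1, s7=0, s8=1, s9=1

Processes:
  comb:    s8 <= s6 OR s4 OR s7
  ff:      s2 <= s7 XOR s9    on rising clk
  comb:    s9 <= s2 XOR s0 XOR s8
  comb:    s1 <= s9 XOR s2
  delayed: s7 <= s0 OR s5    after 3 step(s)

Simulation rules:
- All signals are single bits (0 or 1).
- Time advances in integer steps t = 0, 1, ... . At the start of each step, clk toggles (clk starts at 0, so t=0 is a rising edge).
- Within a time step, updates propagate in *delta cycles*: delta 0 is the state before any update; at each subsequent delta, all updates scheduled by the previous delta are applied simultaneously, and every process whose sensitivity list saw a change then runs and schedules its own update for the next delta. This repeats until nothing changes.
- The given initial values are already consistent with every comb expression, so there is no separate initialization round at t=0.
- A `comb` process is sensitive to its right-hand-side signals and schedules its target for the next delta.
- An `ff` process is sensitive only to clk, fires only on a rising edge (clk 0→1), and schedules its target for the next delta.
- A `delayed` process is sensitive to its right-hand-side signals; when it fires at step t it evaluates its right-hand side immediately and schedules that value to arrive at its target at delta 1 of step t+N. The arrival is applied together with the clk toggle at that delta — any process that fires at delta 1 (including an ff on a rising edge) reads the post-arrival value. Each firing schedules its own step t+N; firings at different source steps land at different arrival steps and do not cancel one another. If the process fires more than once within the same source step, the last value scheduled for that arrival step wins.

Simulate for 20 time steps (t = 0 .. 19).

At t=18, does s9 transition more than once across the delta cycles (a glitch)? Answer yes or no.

no

t0.Δ0 s2=0 s7=0 s4=0 s9=1 s8=1 clk=0 s6=1 s1=1 s5=1 s0=0
t0.Δ1 s2=0 s7=0 s4=0 s9=1 s8=1 clk=1 s6=1 s1=1 s5=1 s0=0
t0.Δ2 s2=1 s7=0 s4=0 s9=1 s8=1 clk=1 s6=1 s1=1 s5=1 s0=0
t0.Δ3 s2=1 s7=0 s4=0 s9=0 s8=1 clk=1 s6=1 s1=0 s5=1 s0=0
t0.Δ4 s2=1 s7=0 s4=0 s9=0 s8=1 clk=1 s6=1 s1=1 s5=1 s0=0
t1.Δ0 s2=1 s7=0 s4=0 s9=0 s8=1 clk=1 s6=1 s1=1 s5=1 s0=0
t1.Δ1 s2=1 s7=0 s4=0 s9=0 s8=1 clk=0 s6=1 s1=1 s5=1 s0=0
t2.Δ0 s2=1 s7=0 s4=0 s9=0 s8=1 clk=0 s6=1 s1=1 s5=1 s0=0
t2.Δ1 s2=1 s7=0 s4=0 s9=0 s8=1 clk=1 s6=1 s1=1 s5=1 s0=0
t2.Δ2 s2=0 s7=0 s4=0 s9=0 s8=1 clk=1 s6=1 s1=1 s5=1 s0=0
t2.Δ3 s2=0 s7=0 s4=0 s9=1 s8=1 clk=1 s6=1 s1=0 s5=1 s0=0
t2.Δ4 s2=0 s7=0 s4=0 s9=1 s8=1 clk=1 s6=1 s1=1 s5=1 s0=0
t3.Δ0 s2=0 s7=0 s4=0 s9=1 s8=1 clk=1 s6=1 s1=1 s5=1 s0=0
t3.Δ1 s2=0 s7=0 s4=0 s9=1 s8=1 clk=0 s6=1 s1=1 s5=1 s0=0
t4.Δ0 s2=0 s7=0 s4=0 s9=1 s8=1 clk=0 s6=1 s1=1 s5=1 s0=0
t4.Δ1 s2=0 s7=0 s4=0 s9=1 s8=1 clk=1 s6=1 s1=1 s5=1 s0=0
t4.Δ2 s2=1 s7=0 s4=0 s9=1 s8=1 clk=1 s6=1 s1=1 s5=1 s0=0
t4.Δ3 s2=1 s7=0 s4=0 s9=0 s8=1 clk=1 s6=1 s1=0 s5=1 s0=0
t4.Δ4 s2=1 s7=0 s4=0 s9=0 s8=1 clk=1 s6=1 s1=1 s5=1 s0=0
t5.Δ0 s2=1 s7=0 s4=0 s9=0 s8=1 clk=1 s6=1 s1=1 s5=1 s0=0
t5.Δ1 s2=1 s7=0 s4=0 s9=0 s8=1 clk=0 s6=1 s1=1 s5=1 s0=0
t6.Δ0 s2=1 s7=0 s4=0 s9=0 s8=1 clk=0 s6=1 s1=1 s5=1 s0=0
t6.Δ1 s2=1 s7=0 s4=0 s9=0 s8=1 clk=1 s6=1 s1=1 s5=1 s0=0
t6.Δ2 s2=0 s7=0 s4=0 s9=0 s8=1 clk=1 s6=1 s1=1 s5=1 s0=0
t6.Δ3 s2=0 s7=0 s4=0 s9=1 s8=1 clk=1 s6=1 s1=0 s5=1 s0=0
t6.Δ4 s2=0 s7=0 s4=0 s9=1 s8=1 clk=1 s6=1 s1=1 s5=1 s0=0
t7.Δ0 s2=0 s7=0 s4=0 s9=1 s8=1 clk=1 s6=1 s1=1 s5=1 s0=0
t7.Δ1 s2=0 s7=0 s4=0 s9=1 s8=1 clk=0 s6=1 s1=1 s5=1 s0=0
t8.Δ0 s2=0 s7=0 s4=0 s9=1 s8=1 clk=0 s6=1 s1=1 s5=1 s0=0
t8.Δ1 s2=0 s7=0 s4=0 s9=1 s8=1 clk=1 s6=1 s1=1 s5=1 s0=0
t8.Δ2 s2=1 s7=0 s4=0 s9=1 s8=1 clk=1 s6=1 s1=1 s5=1 s0=0
t8.Δ3 s2=1 s7=0 s4=0 s9=0 s8=1 clk=1 s6=1 s1=0 s5=1 s0=0
t8.Δ4 s2=1 s7=0 s4=0 s9=0 s8=1 clk=1 s6=1 s1=1 s5=1 s0=0
t9.Δ0 s2=1 s7=0 s4=0 s9=0 s8=1 clk=1 s6=1 s1=1 s5=1 s0=0
t9.Δ1 s2=1 s7=0 s4=0 s9=0 s8=1 clk=0 s6=1 s1=1 s5=1 s0=0
t10.Δ0 s2=1 s7=0 s4=0 s9=0 s8=1 clk=0 s6=1 s1=1 s5=1 s0=0
t10.Δ1 s2=1 s7=0 s4=0 s9=0 s8=1 clk=1 s6=1 s1=1 s5=1 s0=0
t10.Δ2 s2=0 s7=0 s4=0 s9=0 s8=1 clk=1 s6=1 s1=1 s5=1 s0=0
t10.Δ3 s2=0 s7=0 s4=0 s9=1 s8=1 clk=1 s6=1 s1=0 s5=1 s0=0
t10.Δ4 s2=0 s7=0 s4=0 s9=1 s8=1 clk=1 s6=1 s1=1 s5=1 s0=0
t11.Δ0 s2=0 s7=0 s4=0 s9=1 s8=1 clk=1 s6=1 s1=1 s5=1 s0=0
t11.Δ1 s2=0 s7=0 s4=0 s9=1 s8=1 clk=0 s6=1 s1=1 s5=1 s0=0
t12.Δ0 s2=0 s7=0 s4=0 s9=1 s8=1 clk=0 s6=1 s1=1 s5=1 s0=0
t12.Δ1 s2=0 s7=0 s4=0 s9=1 s8=1 clk=1 s6=1 s1=1 s5=1 s0=0
t12.Δ2 s2=1 s7=0 s4=0 s9=1 s8=1 clk=1 s6=1 s1=1 s5=1 s0=0
t12.Δ3 s2=1 s7=0 s4=0 s9=0 s8=1 clk=1 s6=1 s1=0 s5=1 s0=0
t12.Δ4 s2=1 s7=0 s4=0 s9=0 s8=1 clk=1 s6=1 s1=1 s5=1 s0=0
t13.Δ0 s2=1 s7=0 s4=0 s9=0 s8=1 clk=1 s6=1 s1=1 s5=1 s0=0
t13.Δ1 s2=1 s7=0 s4=0 s9=0 s8=1 clk=0 s6=1 s1=1 s5=1 s0=0
t14.Δ0 s2=1 s7=0 s4=0 s9=0 s8=1 clk=0 s6=1 s1=1 s5=1 s0=0
t14.Δ1 s2=1 s7=0 s4=0 s9=0 s8=1 clk=1 s6=1 s1=1 s5=1 s0=0
t14.Δ2 s2=0 s7=0 s4=0 s9=0 s8=1 clk=1 s6=1 s1=1 s5=1 s0=0
t14.Δ3 s2=0 s7=0 s4=0 s9=1 s8=1 clk=1 s6=1 s1=0 s5=1 s0=0
t14.Δ4 s2=0 s7=0 s4=0 s9=1 s8=1 clk=1 s6=1 s1=1 s5=1 s0=0
t15.Δ0 s2=0 s7=0 s4=0 s9=1 s8=1 clk=1 s6=1 s1=1 s5=1 s0=0
t15.Δ1 s2=0 s7=0 s4=0 s9=1 s8=1 clk=0 s6=1 s1=1 s5=1 s0=0
t16.Δ0 s2=0 s7=0 s4=0 s9=1 s8=1 clk=0 s6=1 s1=1 s5=1 s0=0
t16.Δ1 s2=0 s7=0 s4=0 s9=1 s8=1 clk=1 s6=1 s1=1 s5=1 s0=0
t16.Δ2 s2=1 s7=0 s4=0 s9=1 s8=1 clk=1 s6=1 s1=1 s5=1 s0=0
t16.Δ3 s2=1 s7=0 s4=0 s9=0 s8=1 clk=1 s6=1 s1=0 s5=1 s0=0
t16.Δ4 s2=1 s7=0 s4=0 s9=0 s8=1 clk=1 s6=1 s1=1 s5=1 s0=0
t17.Δ0 s2=1 s7=0 s4=0 s9=0 s8=1 clk=1 s6=1 s1=1 s5=1 s0=0
t17.Δ1 s2=1 s7=0 s4=0 s9=0 s8=1 clk=0 s6=1 s1=1 s5=1 s0=0
t18.Δ0 s2=1 s7=0 s4=0 s9=0 s8=1 clk=0 s6=1 s1=1 s5=1 s0=0
t18.Δ1 s2=1 s7=0 s4=0 s9=0 s8=1 clk=1 s6=1 s1=1 s5=1 s0=0
t18.Δ2 s2=0 s7=0 s4=0 s9=0 s8=1 clk=1 s6=1 s1=1 s5=1 s0=0
t18.Δ3 s2=0 s7=0 s4=0 s9=1 s8=1 clk=1 s6=1 s1=0 s5=1 s0=0
t18.Δ4 s2=0 s7=0 s4=0 s9=1 s8=1 clk=1 s6=1 s1=1 s5=1 s0=0
t19.Δ0 s2=0 s7=0 s4=0 s9=1 s8=1 clk=1 s6=1 s1=1 s5=1 s0=0
t19.Δ1 s2=0 s7=0 s4=0 s9=1 s8=1 clk=0 s6=1 s1=1 s5=1 s0=0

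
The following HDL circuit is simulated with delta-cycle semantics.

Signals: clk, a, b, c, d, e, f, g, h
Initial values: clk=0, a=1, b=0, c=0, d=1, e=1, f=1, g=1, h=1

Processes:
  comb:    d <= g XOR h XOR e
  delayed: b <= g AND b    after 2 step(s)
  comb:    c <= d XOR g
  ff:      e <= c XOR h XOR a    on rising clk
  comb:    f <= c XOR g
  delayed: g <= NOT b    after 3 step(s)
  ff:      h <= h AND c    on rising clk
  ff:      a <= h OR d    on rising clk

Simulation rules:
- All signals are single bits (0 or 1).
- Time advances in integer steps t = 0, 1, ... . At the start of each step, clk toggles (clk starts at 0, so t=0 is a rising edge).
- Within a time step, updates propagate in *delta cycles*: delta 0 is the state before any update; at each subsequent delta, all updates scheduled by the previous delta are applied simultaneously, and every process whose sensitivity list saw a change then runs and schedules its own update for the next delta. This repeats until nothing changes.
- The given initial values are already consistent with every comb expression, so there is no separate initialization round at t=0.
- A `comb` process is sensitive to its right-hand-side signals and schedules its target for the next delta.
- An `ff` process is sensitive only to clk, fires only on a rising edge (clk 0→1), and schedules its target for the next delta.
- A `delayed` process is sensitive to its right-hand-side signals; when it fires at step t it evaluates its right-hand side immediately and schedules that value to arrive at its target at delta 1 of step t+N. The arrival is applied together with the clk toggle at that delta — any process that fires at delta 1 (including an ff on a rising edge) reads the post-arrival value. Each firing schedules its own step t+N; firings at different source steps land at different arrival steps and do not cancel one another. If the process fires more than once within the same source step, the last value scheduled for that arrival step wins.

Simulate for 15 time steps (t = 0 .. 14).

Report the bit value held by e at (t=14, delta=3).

1

t=0 Δ0: d=1 c=0 clk=0 f=1 a=1 h=1 b=0 e=1 g=1
  Δ1: clk:0→1
  Δ2: h:1→0, e:1→0
  (2Δ to stable)
t=1 Δ0: d=1 c=0 clk=1 f=1 a=1 h=0 b=0 e=0 g=1
  Δ1: clk:1→0
  (1Δ to stable)
t=2 Δ0: d=1 c=0 clk=0 f=1 a=1 h=0 b=0 e=0 g=1
  Δ1: clk:0→1
  Δ2: e:0→1
  Δ3: d:1→0
  Δ4: c:0→1
  Δ5: f:1→0
  (5Δ to stable)
t=3 Δ0: d=0 c=1 clk=1 f=0 a=1 h=0 b=0 e=1 g=1
  Δ1: clk:1→0
  (1Δ to stable)
t=4 Δ0: d=0 c=1 clk=0 f=0 a=1 h=0 b=0 e=1 g=1
  Δ1: clk:0→1
  Δ2: a:1→0, e:1→0
  Δ3: d:0→1
  Δ4: c:1→0
  Δ5: f:0→1
  (5Δ to stable)
t=5 Δ0: d=1 c=0 clk=1 f=1 a=0 h=0 b=0 e=0 g=1
  Δ1: clk:1→0
  (1Δ to stable)
t=6 Δ0: d=1 c=0 clk=0 f=1 a=0 h=0 b=0 e=0 g=1
  Δ1: clk:0→1
  Δ2: a:0→1
  (2Δ to stable)
t=7 Δ0: d=1 c=0 clk=1 f=1 a=1 h=0 b=0 e=0 g=1
  Δ1: clk:1→0
  (1Δ to stable)
t=8 Δ0: d=1 c=0 clk=0 f=1 a=1 h=0 b=0 e=0 g=1
  Δ1: clk:0→1
  Δ2: e:0→1
  Δ3: d:1→0
  Δ4: c:0→1
  Δ5: f:1→0
  (5Δ to stable)
t=9 Δ0: d=0 c=1 clk=1 f=0 a=1 h=0 b=0 e=1 g=1
  Δ1: clk:1→0
  (1Δ to stable)
t=10 Δ0: d=0 c=1 clk=0 f=0 a=1 h=0 b=0 e=1 g=1
  Δ1: clk:0→1
  Δ2: a:1→0, e:1→0
  Δ3: d:0→1
  Δ4: c:1→0
  Δ5: f:0→1
  (5Δ to stable)
t=11 Δ0: d=1 c=0 clk=1 f=1 a=0 h=0 b=0 e=0 g=1
  Δ1: clk:1→0
  (1Δ to stable)
t=12 Δ0: d=1 c=0 clk=0 f=1 a=0 h=0 b=0 e=0 g=1
  Δ1: clk:0→1
  Δ2: a:0→1
  (2Δ to stable)
t=13 Δ0: d=1 c=0 clk=1 f=1 a=1 h=0 b=0 e=0 g=1
  Δ1: clk:1→0
  (1Δ to stable)
t=14 Δ0: d=1 c=0 clk=0 f=1 a=1 h=0 b=0 e=0 g=1
  Δ1: clk:0→1
  Δ2: e:0→1
  Δ3: d:1→0
  Δ4: c:0→1
  Δ5: f:1→0
  (5Δ to stable)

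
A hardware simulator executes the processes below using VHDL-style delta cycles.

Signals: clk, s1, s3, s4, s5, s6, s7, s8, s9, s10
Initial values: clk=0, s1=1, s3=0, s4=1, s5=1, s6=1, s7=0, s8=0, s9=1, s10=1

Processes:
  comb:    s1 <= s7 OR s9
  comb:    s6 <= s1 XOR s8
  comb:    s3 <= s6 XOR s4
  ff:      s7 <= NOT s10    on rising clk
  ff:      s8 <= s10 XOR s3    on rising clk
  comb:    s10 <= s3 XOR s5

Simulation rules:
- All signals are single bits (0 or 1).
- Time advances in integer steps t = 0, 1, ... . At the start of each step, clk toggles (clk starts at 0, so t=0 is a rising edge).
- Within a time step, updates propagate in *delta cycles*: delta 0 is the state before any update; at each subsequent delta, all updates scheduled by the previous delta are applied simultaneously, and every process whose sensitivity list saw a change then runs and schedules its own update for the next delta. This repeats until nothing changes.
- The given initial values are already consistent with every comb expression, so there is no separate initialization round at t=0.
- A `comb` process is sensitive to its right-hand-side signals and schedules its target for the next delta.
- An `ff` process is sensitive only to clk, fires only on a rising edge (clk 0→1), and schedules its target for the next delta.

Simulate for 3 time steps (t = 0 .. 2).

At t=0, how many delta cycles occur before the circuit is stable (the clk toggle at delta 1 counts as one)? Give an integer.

5

[bits: s7,s9,clk,s1,s3,s4,s5,s8,s6,s10]
t=0: Δ0=0101011011 Δ1=0111011011 Δ2=0111011111 Δ3=0111011101 Δ4=0111111101 Δ5=0111111100 | 5Δ
t=1: Δ0=0111111100 Δ1=0101111100 | 1Δ
t=2: Δ0=0101111100 Δ1=0111111100 Δ2=1111111100 | 2Δ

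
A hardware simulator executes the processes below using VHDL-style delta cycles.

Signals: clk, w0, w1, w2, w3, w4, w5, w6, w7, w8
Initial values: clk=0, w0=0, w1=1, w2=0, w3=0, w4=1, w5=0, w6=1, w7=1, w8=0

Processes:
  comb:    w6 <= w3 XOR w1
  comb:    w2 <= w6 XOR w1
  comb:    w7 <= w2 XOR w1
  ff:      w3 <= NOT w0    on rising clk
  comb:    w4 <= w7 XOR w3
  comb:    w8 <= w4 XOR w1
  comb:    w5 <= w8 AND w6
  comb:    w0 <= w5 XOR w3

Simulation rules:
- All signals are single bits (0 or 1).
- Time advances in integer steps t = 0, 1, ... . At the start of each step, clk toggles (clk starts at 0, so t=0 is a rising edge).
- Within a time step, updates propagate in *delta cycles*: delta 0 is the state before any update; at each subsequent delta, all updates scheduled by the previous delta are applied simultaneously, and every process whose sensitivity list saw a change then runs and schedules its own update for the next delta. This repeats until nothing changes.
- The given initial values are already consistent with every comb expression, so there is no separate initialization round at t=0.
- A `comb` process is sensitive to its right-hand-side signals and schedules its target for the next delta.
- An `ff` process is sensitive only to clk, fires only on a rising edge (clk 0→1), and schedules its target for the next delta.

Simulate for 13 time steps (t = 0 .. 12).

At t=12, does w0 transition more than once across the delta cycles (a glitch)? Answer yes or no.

t=0 Δ0: w0=0 w3=0 clk=0 w7=1 w1=1 w6=1 w8=0 w5=0 w4=1 w2=0
  Δ1: clk:0→1
  Δ2: w3:0→1
  Δ3: w0:0→1, w6:1→0, w4:1→0
  Δ4: w8:0→1, w2:0→1
  Δ5: w7:1→0
  Δ6: w4:0→1
  Δ7: w8:1→0
  (7Δ to stable)
t=1 Δ0: w0=1 w3=1 clk=1 w7=0 w1=1 w6=0 w8=0 w5=0 w4=1 w2=1
  Δ1: clk:1→0
  (1Δ to stable)
t=2 Δ0: w0=1 w3=1 clk=0 w7=0 w1=1 w6=0 w8=0 w5=0 w4=1 w2=1
  Δ1: clk:0→1
  Δ2: w3:1→0
  Δ3: w0:1→0, w6:0→1, w4:1→0
  Δ4: w8:0→1, w2:1→0
  Δ5: w7:0→1, w5:0→1
  Δ6: w0:0→1, w4:0→1
  Δ7: w8:1→0
  Δ8: w5:1→0
  Δ9: w0:1→0
  (9Δ to stable)
t=3 Δ0: w0=0 w3=0 clk=1 w7=1 w1=1 w6=1 w8=0 w5=0 w4=1 w2=0
  Δ1: clk:1→0
  (1Δ to stable)
t=4 Δ0: w0=0 w3=0 clk=0 w7=1 w1=1 w6=1 w8=0 w5=0 w4=1 w2=0
  Δ1: clk:0→1
  Δ2: w3:0→1
  Δ3: w0:0→1, w6:1→0, w4:1→0
  Δ4: w8:0→1, w2:0→1
  Δ5: w7:1→0
  Δ6: w4:0→1
  Δ7: w8:1→0
  (7Δ to stable)
t=5 Δ0: w0=1 w3=1 clk=1 w7=0 w1=1 w6=0 w8=0 w5=0 w4=1 w2=1
  Δ1: clk:1→0
  (1Δ to stable)
t=6 Δ0: w0=1 w3=1 clk=0 w7=0 w1=1 w6=0 w8=0 w5=0 w4=1 w2=1
  Δ1: clk:0→1
  Δ2: w3:1→0
  Δ3: w0:1→0, w6:0→1, w4:1→0
  Δ4: w8:0→1, w2:1→0
  Δ5: w7:0→1, w5:0→1
  Δ6: w0:0→1, w4:0→1
  Δ7: w8:1→0
  Δ8: w5:1→0
  Δ9: w0:1→0
  (9Δ to stable)
t=7 Δ0: w0=0 w3=0 clk=1 w7=1 w1=1 w6=1 w8=0 w5=0 w4=1 w2=0
  Δ1: clk:1→0
  (1Δ to stable)
t=8 Δ0: w0=0 w3=0 clk=0 w7=1 w1=1 w6=1 w8=0 w5=0 w4=1 w2=0
  Δ1: clk:0→1
  Δ2: w3:0→1
  Δ3: w0:0→1, w6:1→0, w4:1→0
  Δ4: w8:0→1, w2:0→1
  Δ5: w7:1→0
  Δ6: w4:0→1
  Δ7: w8:1→0
  (7Δ to stable)
t=9 Δ0: w0=1 w3=1 clk=1 w7=0 w1=1 w6=0 w8=0 w5=0 w4=1 w2=1
  Δ1: clk:1→0
  (1Δ to stable)
t=10 Δ0: w0=1 w3=1 clk=0 w7=0 w1=1 w6=0 w8=0 w5=0 w4=1 w2=1
  Δ1: clk:0→1
  Δ2: w3:1→0
  Δ3: w0:1→0, w6:0→1, w4:1→0
  Δ4: w8:0→1, w2:1→0
  Δ5: w7:0→1, w5:0→1
  Δ6: w0:0→1, w4:0→1
  Δ7: w8:1→0
  Δ8: w5:1→0
  Δ9: w0:1→0
  (9Δ to stable)
t=11 Δ0: w0=0 w3=0 clk=1 w7=1 w1=1 w6=1 w8=0 w5=0 w4=1 w2=0
  Δ1: clk:1→0
  (1Δ to stable)
t=12 Δ0: w0=0 w3=0 clk=0 w7=1 w1=1 w6=1 w8=0 w5=0 w4=1 w2=0
  Δ1: clk:0→1
  Δ2: w3:0→1
  Δ3: w0:0→1, w6:1→0, w4:1→0
  Δ4: w8:0→1, w2:0→1
  Δ5: w7:1→0
  Δ6: w4:0→1
  Δ7: w8:1→0
  (7Δ to stable)

no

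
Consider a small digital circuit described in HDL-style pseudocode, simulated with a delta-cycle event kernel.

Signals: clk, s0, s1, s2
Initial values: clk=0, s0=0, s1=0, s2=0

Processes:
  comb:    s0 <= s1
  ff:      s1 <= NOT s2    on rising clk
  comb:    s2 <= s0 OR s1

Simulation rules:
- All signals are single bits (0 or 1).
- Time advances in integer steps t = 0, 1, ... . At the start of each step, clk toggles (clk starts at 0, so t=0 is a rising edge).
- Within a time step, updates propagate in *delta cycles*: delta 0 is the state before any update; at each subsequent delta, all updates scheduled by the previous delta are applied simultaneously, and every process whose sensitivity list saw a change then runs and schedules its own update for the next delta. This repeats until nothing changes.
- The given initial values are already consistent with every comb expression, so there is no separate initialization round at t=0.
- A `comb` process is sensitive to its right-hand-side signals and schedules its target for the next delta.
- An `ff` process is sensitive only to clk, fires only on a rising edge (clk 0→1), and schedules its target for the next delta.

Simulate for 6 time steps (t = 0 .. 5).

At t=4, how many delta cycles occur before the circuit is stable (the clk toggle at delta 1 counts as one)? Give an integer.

t0.Δ0 s1=0 s0=0 s2=0 clk=0
t0.Δ1 s1=0 s0=0 s2=0 clk=1
t0.Δ2 s1=1 s0=0 s2=0 clk=1
t0.Δ3 s1=1 s0=1 s2=1 clk=1
t1.Δ0 s1=1 s0=1 s2=1 clk=1
t1.Δ1 s1=1 s0=1 s2=1 clk=0
t2.Δ0 s1=1 s0=1 s2=1 clk=0
t2.Δ1 s1=1 s0=1 s2=1 clk=1
t2.Δ2 s1=0 s0=1 s2=1 clk=1
t2.Δ3 s1=0 s0=0 s2=1 clk=1
t2.Δ4 s1=0 s0=0 s2=0 clk=1
t3.Δ0 s1=0 s0=0 s2=0 clk=1
t3.Δ1 s1=0 s0=0 s2=0 clk=0
t4.Δ0 s1=0 s0=0 s2=0 clk=0
t4.Δ1 s1=0 s0=0 s2=0 clk=1
t4.Δ2 s1=1 s0=0 s2=0 clk=1
t4.Δ3 s1=1 s0=1 s2=1 clk=1
t5.Δ0 s1=1 s0=1 s2=1 clk=1
t5.Δ1 s1=1 s0=1 s2=1 clk=0

3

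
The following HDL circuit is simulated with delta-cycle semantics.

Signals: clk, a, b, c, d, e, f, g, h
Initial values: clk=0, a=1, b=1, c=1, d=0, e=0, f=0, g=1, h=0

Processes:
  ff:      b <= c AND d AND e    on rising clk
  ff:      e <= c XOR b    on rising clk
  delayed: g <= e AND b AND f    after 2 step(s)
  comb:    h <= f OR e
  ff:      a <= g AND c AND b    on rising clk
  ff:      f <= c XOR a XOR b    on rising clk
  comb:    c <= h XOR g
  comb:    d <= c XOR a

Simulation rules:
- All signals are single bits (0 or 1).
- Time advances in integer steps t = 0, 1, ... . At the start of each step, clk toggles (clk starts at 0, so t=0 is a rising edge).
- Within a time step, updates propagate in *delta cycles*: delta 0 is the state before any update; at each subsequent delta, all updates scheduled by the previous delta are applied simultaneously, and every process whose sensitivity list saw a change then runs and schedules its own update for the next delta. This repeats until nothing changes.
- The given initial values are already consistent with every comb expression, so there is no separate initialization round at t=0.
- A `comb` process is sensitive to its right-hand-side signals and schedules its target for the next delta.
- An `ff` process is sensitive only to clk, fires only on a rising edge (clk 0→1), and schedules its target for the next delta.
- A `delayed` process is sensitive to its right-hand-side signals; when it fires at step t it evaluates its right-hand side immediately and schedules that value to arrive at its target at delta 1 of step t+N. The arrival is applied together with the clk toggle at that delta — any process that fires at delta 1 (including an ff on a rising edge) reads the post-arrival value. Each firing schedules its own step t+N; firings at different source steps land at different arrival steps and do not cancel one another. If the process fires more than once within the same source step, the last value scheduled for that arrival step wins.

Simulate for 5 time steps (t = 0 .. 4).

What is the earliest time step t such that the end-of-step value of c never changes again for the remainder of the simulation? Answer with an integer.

[bits: c,e,clk,d,g,b,h,a,f]
t=0: Δ0=100011010 Δ1=101011010 Δ2=101010011 Δ3=101010111 Δ4=001010111 Δ5=001110111 | 5Δ
t=1: Δ0=001110111 Δ1=000110111 | 1Δ
t=2: Δ0=000110111 Δ1=001100111 Δ2=101100101 | 2Δ
t=3: Δ0=101100101 Δ1=100100101 | 1Δ
t=4: Δ0=100100101 Δ1=101100101 Δ2=111100101 | 2Δ

2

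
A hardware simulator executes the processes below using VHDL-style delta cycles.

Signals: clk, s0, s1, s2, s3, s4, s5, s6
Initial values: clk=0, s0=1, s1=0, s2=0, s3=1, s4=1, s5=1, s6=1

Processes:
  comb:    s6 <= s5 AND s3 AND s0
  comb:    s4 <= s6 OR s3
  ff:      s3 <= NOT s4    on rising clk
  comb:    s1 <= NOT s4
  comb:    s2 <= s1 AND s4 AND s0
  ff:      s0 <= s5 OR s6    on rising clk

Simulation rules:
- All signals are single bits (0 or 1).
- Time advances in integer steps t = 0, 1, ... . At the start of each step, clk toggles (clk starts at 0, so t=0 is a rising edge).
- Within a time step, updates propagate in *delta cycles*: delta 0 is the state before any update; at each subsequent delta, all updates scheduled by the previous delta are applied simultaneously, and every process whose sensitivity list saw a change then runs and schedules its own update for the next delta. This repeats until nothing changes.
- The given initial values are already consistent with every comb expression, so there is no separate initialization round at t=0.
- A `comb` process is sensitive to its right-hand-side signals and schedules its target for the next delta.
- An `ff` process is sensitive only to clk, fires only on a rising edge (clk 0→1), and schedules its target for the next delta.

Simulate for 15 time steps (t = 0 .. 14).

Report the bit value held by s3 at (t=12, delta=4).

t=0 Δ0: s5=1 s4=1 s0=1 s3=1 s6=1 s1=0 clk=0 s2=0
  Δ1: clk:0→1
  Δ2: s3:1→0
  Δ3: s6:1→0
  Δ4: s4:1→0
  Δ5: s1:0→1
  (5Δ to stable)
t=1 Δ0: s5=1 s4=0 s0=1 s3=0 s6=0 s1=1 clk=1 s2=0
  Δ1: clk:1→0
  (1Δ to stable)
t=2 Δ0: s5=1 s4=0 s0=1 s3=0 s6=0 s1=1 clk=0 s2=0
  Δ1: clk:0→1
  Δ2: s3:0→1
  Δ3: s4:0→1, s6:0→1
  Δ4: s1:1→0, s2:0→1
  Δ5: s2:1→0
  (5Δ to stable)
t=3 Δ0: s5=1 s4=1 s0=1 s3=1 s6=1 s1=0 clk=1 s2=0
  Δ1: clk:1→0
  (1Δ to stable)
t=4 Δ0: s5=1 s4=1 s0=1 s3=1 s6=1 s1=0 clk=0 s2=0
  Δ1: clk:0→1
  Δ2: s3:1→0
  Δ3: s6:1→0
  Δ4: s4:1→0
  Δ5: s1:0→1
  (5Δ to stable)
t=5 Δ0: s5=1 s4=0 s0=1 s3=0 s6=0 s1=1 clk=1 s2=0
  Δ1: clk:1→0
  (1Δ to stable)
t=6 Δ0: s5=1 s4=0 s0=1 s3=0 s6=0 s1=1 clk=0 s2=0
  Δ1: clk:0→1
  Δ2: s3:0→1
  Δ3: s4:0→1, s6:0→1
  Δ4: s1:1→0, s2:0→1
  Δ5: s2:1→0
  (5Δ to stable)
t=7 Δ0: s5=1 s4=1 s0=1 s3=1 s6=1 s1=0 clk=1 s2=0
  Δ1: clk:1→0
  (1Δ to stable)
t=8 Δ0: s5=1 s4=1 s0=1 s3=1 s6=1 s1=0 clk=0 s2=0
  Δ1: clk:0→1
  Δ2: s3:1→0
  Δ3: s6:1→0
  Δ4: s4:1→0
  Δ5: s1:0→1
  (5Δ to stable)
t=9 Δ0: s5=1 s4=0 s0=1 s3=0 s6=0 s1=1 clk=1 s2=0
  Δ1: clk:1→0
  (1Δ to stable)
t=10 Δ0: s5=1 s4=0 s0=1 s3=0 s6=0 s1=1 clk=0 s2=0
  Δ1: clk:0→1
  Δ2: s3:0→1
  Δ3: s4:0→1, s6:0→1
  Δ4: s1:1→0, s2:0→1
  Δ5: s2:1→0
  (5Δ to stable)
t=11 Δ0: s5=1 s4=1 s0=1 s3=1 s6=1 s1=0 clk=1 s2=0
  Δ1: clk:1→0
  (1Δ to stable)
t=12 Δ0: s5=1 s4=1 s0=1 s3=1 s6=1 s1=0 clk=0 s2=0
  Δ1: clk:0→1
  Δ2: s3:1→0
  Δ3: s6:1→0
  Δ4: s4:1→0
  Δ5: s1:0→1
  (5Δ to stable)
t=13 Δ0: s5=1 s4=0 s0=1 s3=0 s6=0 s1=1 clk=1 s2=0
  Δ1: clk:1→0
  (1Δ to stable)
t=14 Δ0: s5=1 s4=0 s0=1 s3=0 s6=0 s1=1 clk=0 s2=0
  Δ1: clk:0→1
  Δ2: s3:0→1
  Δ3: s4:0→1, s6:0→1
  Δ4: s1:1→0, s2:0→1
  Δ5: s2:1→0
  (5Δ to stable)

0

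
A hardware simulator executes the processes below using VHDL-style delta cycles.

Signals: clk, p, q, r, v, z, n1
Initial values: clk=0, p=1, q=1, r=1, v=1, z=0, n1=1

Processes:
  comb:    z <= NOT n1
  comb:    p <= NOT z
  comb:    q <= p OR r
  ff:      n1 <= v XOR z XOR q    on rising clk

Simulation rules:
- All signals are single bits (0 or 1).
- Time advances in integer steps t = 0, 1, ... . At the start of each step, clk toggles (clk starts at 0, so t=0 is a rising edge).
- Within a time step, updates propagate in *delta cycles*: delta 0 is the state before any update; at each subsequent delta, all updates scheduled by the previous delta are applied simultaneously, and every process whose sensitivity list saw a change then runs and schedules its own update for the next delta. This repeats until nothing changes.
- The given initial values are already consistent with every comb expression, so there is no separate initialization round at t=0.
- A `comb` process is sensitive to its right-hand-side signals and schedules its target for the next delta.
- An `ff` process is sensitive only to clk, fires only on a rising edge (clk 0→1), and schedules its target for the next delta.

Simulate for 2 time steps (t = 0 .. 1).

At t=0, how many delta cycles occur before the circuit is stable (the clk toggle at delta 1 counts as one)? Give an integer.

4

t0.Δ0 z=0 q=1 v=1 clk=0 p=1 r=1 n1=1
t0.Δ1 z=0 q=1 v=1 clk=1 p=1 r=1 n1=1
t0.Δ2 z=0 q=1 v=1 clk=1 p=1 r=1 n1=0
t0.Δ3 z=1 q=1 v=1 clk=1 p=1 r=1 n1=0
t0.Δ4 z=1 q=1 v=1 clk=1 p=0 r=1 n1=0
t1.Δ0 z=1 q=1 v=1 clk=1 p=0 r=1 n1=0
t1.Δ1 z=1 q=1 v=1 clk=0 p=0 r=1 n1=0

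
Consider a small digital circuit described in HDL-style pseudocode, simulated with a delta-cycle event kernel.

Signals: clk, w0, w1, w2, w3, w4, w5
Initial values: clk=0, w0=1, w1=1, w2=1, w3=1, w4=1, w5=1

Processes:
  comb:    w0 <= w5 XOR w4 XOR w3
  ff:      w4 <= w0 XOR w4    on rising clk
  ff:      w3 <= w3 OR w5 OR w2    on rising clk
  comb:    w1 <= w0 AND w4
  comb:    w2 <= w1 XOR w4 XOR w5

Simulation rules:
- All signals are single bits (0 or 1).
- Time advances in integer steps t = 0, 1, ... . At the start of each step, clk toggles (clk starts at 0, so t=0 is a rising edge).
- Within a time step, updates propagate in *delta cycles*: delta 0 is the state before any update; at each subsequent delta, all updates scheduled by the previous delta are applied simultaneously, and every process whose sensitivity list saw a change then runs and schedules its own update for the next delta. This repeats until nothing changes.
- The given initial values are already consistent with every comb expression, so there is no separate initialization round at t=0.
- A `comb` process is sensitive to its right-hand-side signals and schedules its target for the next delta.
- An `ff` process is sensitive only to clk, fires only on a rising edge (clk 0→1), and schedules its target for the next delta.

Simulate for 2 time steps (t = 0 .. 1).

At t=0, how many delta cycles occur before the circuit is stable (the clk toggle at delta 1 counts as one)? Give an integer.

t0.Δ0 w2=1 w1=1 w0=1 clk=0 w3=1 w5=1 w4=1
t0.Δ1 w2=1 w1=1 w0=1 clk=1 w3=1 w5=1 w4=1
t0.Δ2 w2=1 w1=1 w0=1 clk=1 w3=1 w5=1 w4=0
t0.Δ3 w2=0 w1=0 w0=0 clk=1 w3=1 w5=1 w4=0
t0.Δ4 w2=1 w1=0 w0=0 clk=1 w3=1 w5=1 w4=0
t1.Δ0 w2=1 w1=0 w0=0 clk=1 w3=1 w5=1 w4=0
t1.Δ1 w2=1 w1=0 w0=0 clk=0 w3=1 w5=1 w4=0

4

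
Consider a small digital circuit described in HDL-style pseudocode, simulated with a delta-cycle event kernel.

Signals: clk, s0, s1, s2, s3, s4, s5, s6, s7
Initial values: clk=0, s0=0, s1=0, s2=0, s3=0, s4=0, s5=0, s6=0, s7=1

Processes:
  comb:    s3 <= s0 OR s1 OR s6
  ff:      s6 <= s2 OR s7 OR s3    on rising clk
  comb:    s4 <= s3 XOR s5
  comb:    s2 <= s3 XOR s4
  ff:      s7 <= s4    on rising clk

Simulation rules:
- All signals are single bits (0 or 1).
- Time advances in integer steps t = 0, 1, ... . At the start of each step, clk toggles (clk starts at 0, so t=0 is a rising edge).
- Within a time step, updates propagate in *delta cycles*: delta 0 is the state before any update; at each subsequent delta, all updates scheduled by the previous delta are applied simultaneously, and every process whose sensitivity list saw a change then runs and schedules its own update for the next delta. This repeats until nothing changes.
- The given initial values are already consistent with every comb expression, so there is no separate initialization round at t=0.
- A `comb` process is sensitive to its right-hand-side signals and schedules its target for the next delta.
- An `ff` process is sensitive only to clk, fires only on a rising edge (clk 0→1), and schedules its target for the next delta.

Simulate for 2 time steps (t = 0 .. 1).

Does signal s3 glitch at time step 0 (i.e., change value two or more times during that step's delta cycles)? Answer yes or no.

no

[bits: s5,s6,s4,s0,s2,s1,s7,s3,clk]
t=0: Δ0=000000100 Δ1=000000101 Δ2=010000001 Δ3=010000011 Δ4=011010011 Δ5=011000011 | 5Δ
t=1: Δ0=011000011 Δ1=011000010 | 1Δ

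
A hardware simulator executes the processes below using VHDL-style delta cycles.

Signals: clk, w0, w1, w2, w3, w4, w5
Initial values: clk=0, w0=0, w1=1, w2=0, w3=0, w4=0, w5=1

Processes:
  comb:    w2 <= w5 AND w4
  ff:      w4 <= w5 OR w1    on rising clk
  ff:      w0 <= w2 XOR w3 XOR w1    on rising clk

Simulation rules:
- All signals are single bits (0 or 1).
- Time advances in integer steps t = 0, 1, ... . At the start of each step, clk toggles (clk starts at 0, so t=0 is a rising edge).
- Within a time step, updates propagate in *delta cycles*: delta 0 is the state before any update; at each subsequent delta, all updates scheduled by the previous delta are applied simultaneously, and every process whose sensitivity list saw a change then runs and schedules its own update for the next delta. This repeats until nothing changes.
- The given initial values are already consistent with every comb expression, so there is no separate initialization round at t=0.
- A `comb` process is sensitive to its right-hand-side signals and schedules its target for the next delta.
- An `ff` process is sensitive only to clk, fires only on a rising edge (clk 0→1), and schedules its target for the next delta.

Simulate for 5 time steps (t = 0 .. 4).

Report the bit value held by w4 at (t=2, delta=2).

t=0 Δ0: w0=0 w2=0 w5=1 w3=0 w4=0 clk=0 w1=1
  Δ1: clk:0→1
  Δ2: w0:0→1, w4:0→1
  Δ3: w2:0→1
  (3Δ to stable)
t=1 Δ0: w0=1 w2=1 w5=1 w3=0 w4=1 clk=1 w1=1
  Δ1: clk:1→0
  (1Δ to stable)
t=2 Δ0: w0=1 w2=1 w5=1 w3=0 w4=1 clk=0 w1=1
  Δ1: clk:0→1
  Δ2: w0:1→0
  (2Δ to stable)
t=3 Δ0: w0=0 w2=1 w5=1 w3=0 w4=1 clk=1 w1=1
  Δ1: clk:1→0
  (1Δ to stable)
t=4 Δ0: w0=0 w2=1 w5=1 w3=0 w4=1 clk=0 w1=1
  Δ1: clk:0→1
  (1Δ to stable)

1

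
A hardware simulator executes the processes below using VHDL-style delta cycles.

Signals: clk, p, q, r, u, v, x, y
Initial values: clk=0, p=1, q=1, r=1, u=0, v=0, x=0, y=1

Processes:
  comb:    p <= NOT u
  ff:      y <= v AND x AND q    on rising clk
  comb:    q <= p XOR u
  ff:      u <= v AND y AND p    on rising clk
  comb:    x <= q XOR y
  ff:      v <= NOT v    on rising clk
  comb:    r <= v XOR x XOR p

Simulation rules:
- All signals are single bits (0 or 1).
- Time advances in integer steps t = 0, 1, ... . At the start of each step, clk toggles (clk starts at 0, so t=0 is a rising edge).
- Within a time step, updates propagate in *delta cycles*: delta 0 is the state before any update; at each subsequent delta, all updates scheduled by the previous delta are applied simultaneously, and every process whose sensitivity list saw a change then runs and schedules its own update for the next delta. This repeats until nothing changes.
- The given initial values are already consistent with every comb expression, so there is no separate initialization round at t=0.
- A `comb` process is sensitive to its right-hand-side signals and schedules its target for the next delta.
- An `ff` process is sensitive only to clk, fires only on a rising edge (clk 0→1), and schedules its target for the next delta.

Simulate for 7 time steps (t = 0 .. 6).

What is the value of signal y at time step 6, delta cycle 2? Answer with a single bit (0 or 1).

1

[bits: r,y,clk,q,x,u,v,p]
t=0: Δ0=11010001 Δ1=11110001 Δ2=10110011 Δ3=00111011 Δ4=10111011 | 4Δ
t=1: Δ0=10111011 Δ1=10011011 | 1Δ
t=2: Δ0=10011011 Δ1=10111011 Δ2=11111001 Δ3=01110001 Δ4=11110001 | 4Δ
t=3: Δ0=11110001 Δ1=11010001 | 1Δ
t=4: Δ0=11010001 Δ1=11110001 Δ2=10110011 Δ3=00111011 Δ4=10111011 | 4Δ
t=5: Δ0=10111011 Δ1=10011011 | 1Δ
t=6: Δ0=10011011 Δ1=10111011 Δ2=11111001 Δ3=01110001 Δ4=11110001 | 4Δ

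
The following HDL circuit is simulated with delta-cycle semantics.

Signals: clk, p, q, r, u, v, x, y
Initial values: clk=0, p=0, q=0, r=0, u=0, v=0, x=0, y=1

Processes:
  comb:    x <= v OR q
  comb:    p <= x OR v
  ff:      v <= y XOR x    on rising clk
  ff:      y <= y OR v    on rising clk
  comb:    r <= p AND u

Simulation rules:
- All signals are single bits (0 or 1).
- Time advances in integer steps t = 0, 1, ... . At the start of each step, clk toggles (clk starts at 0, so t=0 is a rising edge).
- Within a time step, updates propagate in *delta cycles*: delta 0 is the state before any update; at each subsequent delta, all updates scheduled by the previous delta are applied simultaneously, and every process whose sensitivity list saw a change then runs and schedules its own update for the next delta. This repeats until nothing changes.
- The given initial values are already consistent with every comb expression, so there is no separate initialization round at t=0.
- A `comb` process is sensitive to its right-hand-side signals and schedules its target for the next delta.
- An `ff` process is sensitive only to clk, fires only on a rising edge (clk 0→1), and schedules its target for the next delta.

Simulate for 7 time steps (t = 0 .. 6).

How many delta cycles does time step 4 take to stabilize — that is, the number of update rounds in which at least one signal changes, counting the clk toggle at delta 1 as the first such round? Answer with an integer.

t0.Δ0 p=0 x=0 v=0 clk=0 y=1 u=0 r=0 q=0
t0.Δ1 p=0 x=0 v=0 clk=1 y=1 u=0 r=0 q=0
t0.Δ2 p=0 x=0 v=1 clk=1 y=1 u=0 r=0 q=0
t0.Δ3 p=1 x=1 v=1 clk=1 y=1 u=0 r=0 q=0
t1.Δ0 p=1 x=1 v=1 clk=1 y=1 u=0 r=0 q=0
t1.Δ1 p=1 x=1 v=1 clk=0 y=1 u=0 r=0 q=0
t2.Δ0 p=1 x=1 v=1 clk=0 y=1 u=0 r=0 q=0
t2.Δ1 p=1 x=1 v=1 clk=1 y=1 u=0 r=0 q=0
t2.Δ2 p=1 x=1 v=0 clk=1 y=1 u=0 r=0 q=0
t2.Δ3 p=1 x=0 v=0 clk=1 y=1 u=0 r=0 q=0
t2.Δ4 p=0 x=0 v=0 clk=1 y=1 u=0 r=0 q=0
t3.Δ0 p=0 x=0 v=0 clk=1 y=1 u=0 r=0 q=0
t3.Δ1 p=0 x=0 v=0 clk=0 y=1 u=0 r=0 q=0
t4.Δ0 p=0 x=0 v=0 clk=0 y=1 u=0 r=0 q=0
t4.Δ1 p=0 x=0 v=0 clk=1 y=1 u=0 r=0 q=0
t4.Δ2 p=0 x=0 v=1 clk=1 y=1 u=0 r=0 q=0
t4.Δ3 p=1 x=1 v=1 clk=1 y=1 u=0 r=0 q=0
t5.Δ0 p=1 x=1 v=1 clk=1 y=1 u=0 r=0 q=0
t5.Δ1 p=1 x=1 v=1 clk=0 y=1 u=0 r=0 q=0
t6.Δ0 p=1 x=1 v=1 clk=0 y=1 u=0 r=0 q=0
t6.Δ1 p=1 x=1 v=1 clk=1 y=1 u=0 r=0 q=0
t6.Δ2 p=1 x=1 v=0 clk=1 y=1 u=0 r=0 q=0
t6.Δ3 p=1 x=0 v=0 clk=1 y=1 u=0 r=0 q=0
t6.Δ4 p=0 x=0 v=0 clk=1 y=1 u=0 r=0 q=0

3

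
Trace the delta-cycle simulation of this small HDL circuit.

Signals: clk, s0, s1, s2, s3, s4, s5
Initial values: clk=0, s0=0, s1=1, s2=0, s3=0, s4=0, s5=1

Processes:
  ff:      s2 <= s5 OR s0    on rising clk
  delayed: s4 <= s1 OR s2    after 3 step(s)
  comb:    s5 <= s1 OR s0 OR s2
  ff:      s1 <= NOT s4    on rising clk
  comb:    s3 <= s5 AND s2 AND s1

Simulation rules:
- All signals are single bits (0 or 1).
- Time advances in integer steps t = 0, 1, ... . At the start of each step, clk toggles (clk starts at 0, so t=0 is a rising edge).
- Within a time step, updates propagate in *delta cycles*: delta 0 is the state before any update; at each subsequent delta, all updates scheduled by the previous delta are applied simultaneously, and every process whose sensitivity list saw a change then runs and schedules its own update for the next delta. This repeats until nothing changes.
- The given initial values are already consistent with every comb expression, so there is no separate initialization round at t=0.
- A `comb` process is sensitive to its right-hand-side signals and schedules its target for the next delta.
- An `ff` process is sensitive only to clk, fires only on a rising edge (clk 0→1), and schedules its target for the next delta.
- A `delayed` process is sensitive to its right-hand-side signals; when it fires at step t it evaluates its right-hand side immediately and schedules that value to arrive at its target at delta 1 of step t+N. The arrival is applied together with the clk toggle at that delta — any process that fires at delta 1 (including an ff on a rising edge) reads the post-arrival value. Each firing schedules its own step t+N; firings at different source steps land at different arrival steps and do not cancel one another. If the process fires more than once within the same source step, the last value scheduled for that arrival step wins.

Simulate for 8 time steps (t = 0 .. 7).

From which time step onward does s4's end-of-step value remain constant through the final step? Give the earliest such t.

3

[bits: s3,s1,clk,s4,s2,s5,s0]
t=0: Δ0=0100010 Δ1=0110010 Δ2=0110110 Δ3=1110110 | 3Δ
t=1: Δ0=1110110 Δ1=1100110 | 1Δ
t=2: Δ0=1100110 Δ1=1110110 | 1Δ
t=3: Δ0=1110110 Δ1=1101110 | 1Δ
t=4: Δ0=1101110 Δ1=1111110 Δ2=1011110 Δ3=0011110 | 3Δ
t=5: Δ0=0011110 Δ1=0001110 | 1Δ
t=6: Δ0=0001110 Δ1=0011110 | 1Δ
t=7: Δ0=0011110 Δ1=0001110 | 1Δ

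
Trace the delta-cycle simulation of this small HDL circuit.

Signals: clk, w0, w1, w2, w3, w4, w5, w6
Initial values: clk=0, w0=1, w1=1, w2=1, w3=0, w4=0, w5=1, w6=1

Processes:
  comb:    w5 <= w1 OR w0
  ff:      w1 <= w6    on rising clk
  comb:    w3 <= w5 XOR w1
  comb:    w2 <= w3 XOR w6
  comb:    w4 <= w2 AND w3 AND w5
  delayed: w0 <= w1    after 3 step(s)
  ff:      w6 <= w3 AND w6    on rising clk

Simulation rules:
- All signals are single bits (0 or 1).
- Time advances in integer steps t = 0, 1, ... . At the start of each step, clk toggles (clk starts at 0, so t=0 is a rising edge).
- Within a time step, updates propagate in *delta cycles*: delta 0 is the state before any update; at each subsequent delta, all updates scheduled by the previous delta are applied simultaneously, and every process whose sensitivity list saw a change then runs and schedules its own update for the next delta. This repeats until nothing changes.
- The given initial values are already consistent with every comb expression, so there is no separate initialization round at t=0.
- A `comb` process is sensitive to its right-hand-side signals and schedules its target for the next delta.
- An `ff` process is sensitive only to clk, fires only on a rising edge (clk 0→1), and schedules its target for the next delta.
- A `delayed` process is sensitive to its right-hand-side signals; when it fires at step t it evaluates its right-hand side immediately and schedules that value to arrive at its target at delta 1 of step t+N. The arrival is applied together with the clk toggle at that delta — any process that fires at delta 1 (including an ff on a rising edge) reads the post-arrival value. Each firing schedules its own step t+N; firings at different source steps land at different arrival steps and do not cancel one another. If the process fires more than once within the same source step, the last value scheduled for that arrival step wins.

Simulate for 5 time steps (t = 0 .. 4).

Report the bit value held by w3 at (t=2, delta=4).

[bits: w6,w3,w0,clk,w4,w5,w1,w2]
t=0: Δ0=10100111 Δ1=10110111 Δ2=00110111 Δ3=00110110 | 3Δ
t=1: Δ0=00110110 Δ1=00100110 | 1Δ
t=2: Δ0=00100110 Δ1=00110110 Δ2=00110100 Δ3=01110100 Δ4=01110101 Δ5=01111101 | 5Δ
t=3: Δ0=01111101 Δ1=01101101 | 1Δ
t=4: Δ0=01101101 Δ1=01111101 | 1Δ

1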